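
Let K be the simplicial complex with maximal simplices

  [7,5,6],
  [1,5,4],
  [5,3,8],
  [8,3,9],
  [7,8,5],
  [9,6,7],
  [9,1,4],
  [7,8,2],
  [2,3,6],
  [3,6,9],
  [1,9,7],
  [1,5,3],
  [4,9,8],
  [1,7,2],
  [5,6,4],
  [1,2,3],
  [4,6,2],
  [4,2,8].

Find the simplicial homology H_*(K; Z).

H_0 = Z,  H_1 = Z^2,  H_2 = Z.

Take the total order 1 < 2 < 3 < 4 < 5 < 6 < 7 < 8 < 9 on the vertex set. Then K (dimension 2) consists of the simplices:

  0-simplices (9): [1], [2], [3], [4], [5], [6], [7], [8], [9]
  1-simplices (27): (27 of them)
  2-simplices (18): [1,2,3], [1,2,7], [1,3,5], [1,4,5], [1,4,9], [1,7,9], [2,3,6], [2,4,6], [2,4,8], [2,7,8], [3,5,8], [3,6,9], [3,8,9], [4,5,6], [4,8,9], [5,6,7], [5,7,8], [6,7,9]

so the chain groups are C_0 ≅ Z^9, C_1 ≅ Z^27, C_2 ≅ Z^18.

∂_1: C_1 → C_0 sends each edge [p,q] (with p < q) to q − p. For instance
  ∂[2,7] = [7] − [2].
As a 9×27 matrix over Z this has rank 8, with invariant factors (1,1,1,1,1,1,1,1).

The boundary map ∂_2: C_2 → C_1 sends each 2-simplex [p,q,r] to [q,r] − [p,r] + [p,q]. For instance
  ∂[1,3,5] = [3,5] − [1,5] + [1,3],
  ∂[4,8,9] = [8,9] − [4,9] + [4,8].
The 27×18 boundary matrix has rank 17 and Smith normal form diag(1,1,1,1,1,1,1,1,1,1,1,1,1,1,1,1,1).

Reading off H_k = ker ∂_k / im ∂_{k+1}:

  H_0: rank C_0 − rank ∂_1 = 9 − 8 = 1, and the invariant factors of ∂_1 are all 1, so H_0 ≅ Z.
  H_1: rank ker ∂_1 − rank ∂_2 = (27 − 8) − 17 = 2, and the invariant factors of ∂_2 are all 1, so H_1 ≅ Z^2.
  H_2: rank ker ∂_2 − rank ∂_3 = (18 − 17) − 0 = 1, and there is no ∂_3, so H_2 ≅ Z.

(K is a triangulation of the torus T^2.)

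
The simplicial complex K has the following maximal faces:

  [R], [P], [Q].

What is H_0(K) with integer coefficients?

H_0 ≅ Z^3.

Fix the vertex order P < Q < R and write every simplex with vertices in increasing order. Then dim K = 0 and the simplices of K are:

  0-simplices (3): P, Q, R

so the chain groups are C_0 ≅ Z^3.

From H_k ≅ ker(∂_k) / im(∂_{k+1}) we obtain:

  H_0: rank C_0 − rank ∂_1 = 3 − 0 = 3, and there is no ∂_1, so H_0 ≅ Z^3.

(K is a triangulation of a set of 3 points.)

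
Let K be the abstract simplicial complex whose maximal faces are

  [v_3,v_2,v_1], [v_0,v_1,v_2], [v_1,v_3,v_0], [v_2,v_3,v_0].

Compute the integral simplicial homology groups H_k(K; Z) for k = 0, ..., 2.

We work with the vertex ordering v_0 < v_1 < v_2 < v_3. The simplices of K, each written with vertices in increasing order, are:

  0-simplices (4): [v_0], [v_1], [v_2], [v_3]
  1-simplices (6): [v_0,v_1], [v_0,v_2], [v_0,v_3], [v_1,v_2], [v_1,v_3], [v_2,v_3]
  2-simplices (4): [v_0,v_1,v_2], [v_0,v_1,v_3], [v_0,v_2,v_3], [v_1,v_2,v_3]

so the chain groups are C_0 ≅ Z^4, C_1 ≅ Z^6, C_2 ≅ Z^4.

Boundary ∂_1: C_1 → C_0 is given by ∂[p,q] = [q] − [p].
The resulting 4×6 matrix has rank 3, and its Smith normal form has invariant factors (1,1,1).

Boundary ∂_2: C_2 → C_1 acts by ∂[p,q,r] = [q,r] − [p,r] + [p,q]. For instance
  ∂[v_1,v_2,v_3] = [v_2,v_3] − [v_1,v_3] + [v_1,v_2],
  ∂[v_0,v_1,v_2] = [v_1,v_2] − [v_0,v_2] + [v_0,v_1].
As a 6×4 matrix over Z this has rank 3, with invariant factors (1,1,1).

From H_k ≅ ker(∂_k) / im(∂_{k+1}) we obtain:

  H_0: rank C_0 − rank ∂_1 = 4 − 3 = 1, and the invariant factors of ∂_1 are all 1, so H_0 ≅ Z.
  H_1: rank ker ∂_1 − rank ∂_2 = (6 − 3) − 3 = 0, and the invariant factors of ∂_2 are all 1, so H_1 ≅ 0.
  H_2: rank ker ∂_2 − rank ∂_3 = (4 − 3) − 0 = 1, and there is no ∂_3, so H_2 ≅ Z.

H_0 = Z,  H_1 = 0,  H_2 = Z.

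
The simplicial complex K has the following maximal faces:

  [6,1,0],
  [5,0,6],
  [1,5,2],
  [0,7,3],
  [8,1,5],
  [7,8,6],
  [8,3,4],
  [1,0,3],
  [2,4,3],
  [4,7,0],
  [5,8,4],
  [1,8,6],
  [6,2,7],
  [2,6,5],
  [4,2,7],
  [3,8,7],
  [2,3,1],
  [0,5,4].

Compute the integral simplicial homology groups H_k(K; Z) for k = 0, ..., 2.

H_0 = Z,  H_1 = Z ⊕ Z/2Z,  H_2 = 0.

Fix the vertex order 0 < 1 < 2 < 3 < 4 < 5 < 6 < 7 < 8 and write every simplex with vertices in increasing order. Then dim K = 2 and the simplices of K are:

  0-simplices (9): [0], [1], [2], [3], [4], [5], [6], [7], [8]
  1-simplices (27): (27 of them)
  2-simplices (18): [0,1,3], [0,1,6], [0,3,7], [0,4,5], [0,4,7], [0,5,6], [1,2,3], [1,2,5], [1,5,8], [1,6,8], [2,3,4], [2,4,7], [2,5,6], [2,6,7], [3,4,8], [3,7,8], [4,5,8], [6,7,8]

so the chain groups are C_0 ≅ Z^9, C_1 ≅ Z^27, C_2 ≅ Z^18.

∂_1: C_1 → C_0 is given by ∂[p,q] = [q] − [p]. For instance
  ∂[1,8] = [8] − [1].
The 9×27 boundary matrix has rank 8 and Smith normal form diag(1,1,1,1,1,1,1,1).

The boundary map ∂_2: C_2 → C_1 acts by ∂[p,q,r] = [q,r] − [p,r] + [p,q]. For instance
  ∂[0,3,7] = [3,7] − [0,7] + [0,3],
  ∂[0,4,5] = [4,5] − [0,5] + [0,4].
The resulting 27×18 matrix has rank 18, and its Smith normal form has invariant factors (1,1,1,1,1,1,1,1,1,1,1,1,1,1,1,1,1,2).

Now H_k = ker ∂_k / im ∂_{k+1}, so:

  H_0: rank C_0 − rank ∂_1 = 9 − 8 = 1, and the invariant factors of ∂_1 are all 1, so H_0 = Z.
  H_1: rank ker ∂_1 − rank ∂_2 = (27 − 8) − 18 = 1, and ∂_2 has invariant factor 2 > 1, so H_1 = Z ⊕ Z/2Z.
  H_2: rank ker ∂_2 − rank ∂_3 = (18 − 18) − 0 = 0, and there is no ∂_3, so H_2 = 0.

(K is a triangulation of the Klein bottle.)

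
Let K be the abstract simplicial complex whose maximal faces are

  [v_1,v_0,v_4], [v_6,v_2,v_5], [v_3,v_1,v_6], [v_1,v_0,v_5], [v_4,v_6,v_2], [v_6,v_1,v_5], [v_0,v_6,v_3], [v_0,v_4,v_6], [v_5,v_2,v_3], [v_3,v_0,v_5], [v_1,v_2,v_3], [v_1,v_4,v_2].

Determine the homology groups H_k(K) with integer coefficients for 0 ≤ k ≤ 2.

H_0 ≅ Z,  H_1 ≅ Z_2,  H_2 = 0.

Take the total order v_0 < v_1 < v_2 < v_3 < v_4 < v_5 < v_6 on the vertex set. Then K (dimension 2) consists of the simplices:

  0-simplices (7): [v_0], [v_1], [v_2], [v_3], [v_4], [v_5], [v_6]
  1-simplices (18): (18 of them)
  2-simplices (12): (12 of them)

Hence C_0 ≅ Z^7, C_1 ≅ Z^18, C_2 ≅ Z^12.

The boundary map ∂_1: C_1 → C_0 sends each edge [p,q] (with p < q) to q − p.
The resulting 7×18 matrix has rank 6, and its Smith normal form has invariant factors (1,1,1,1,1,1).

∂_2: C_2 → C_1 sends each 2-simplex [p,q,r] to [q,r] − [p,r] + [p,q]. For instance
  ∂[v_1,v_5,v_6] = [v_5,v_6] − [v_1,v_6] + [v_1,v_5],
  ∂[v_1,v_3,v_6] = [v_3,v_6] − [v_1,v_6] + [v_1,v_3].
The 18×12 boundary matrix has rank 12 and Smith normal form diag(1,1,1,1,1,1,1,1,1,1,1,2).

Reading off H_k = ker ∂_k / im ∂_{k+1}:

  H_0: rank C_0 − rank ∂_1 = 7 − 6 = 1, and the invariant factors of ∂_1 are all 1, so H_0 ≅ Z.
  H_1: rank ker ∂_1 − rank ∂_2 = (18 − 6) − 12 = 0, and ∂_2 has invariant factor 2 > 1, so H_1 ≅ Z_2.
  H_2: rank ker ∂_2 − rank ∂_3 = (12 − 12) − 0 = 0, and there is no ∂_3, so H_2 ≅ 0.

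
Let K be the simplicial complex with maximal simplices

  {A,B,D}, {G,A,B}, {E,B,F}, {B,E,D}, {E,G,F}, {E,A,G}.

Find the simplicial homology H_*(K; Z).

H_0 ≅ Z,  H_1 ≅ Z,  H_2 = 0.

K has 6 vertices, 12 edges, 6 triangles.
rank ∂_0 = 0, rank ∂_1 = 5 ⇒ b_0 = 6 − 0 − 5 = 1; all invariant factors of ∂_1 are 1 so no torsion. So H_0 ≅ Z.
rank ∂_1 = 5, rank ∂_2 = 6 ⇒ b_1 = 12 − 5 − 6 = 1; all invariant factors of ∂_2 are 1 so no torsion. So H_1 ≅ Z.
rank ∂_2 = 6, rank ∂_3 = 0 ⇒ b_2 = 6 − 6 − 0 = 0. So H_2 ≅ 0.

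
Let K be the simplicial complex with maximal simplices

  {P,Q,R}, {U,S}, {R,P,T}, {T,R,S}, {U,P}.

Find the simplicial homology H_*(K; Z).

Fix the vertex order P < Q < R < S < T < U and write every simplex with vertices in increasing order. Then dim K = 2 and the simplices of K are:

  0-simplices (6): P, Q, R, S, T, U
  1-simplices (9): PQ, PR, PT, PU, QR, RS, RT, ST, SU
  2-simplices (3): PQR, PRT, RST

giving chain groups C_0 ≅ Z^6, C_1 ≅ Z^9, C_2 ≅ Z^3.

The boundary map ∂_1: C_1 → C_0 maps an edge to its endpoints' difference, ∂[p,q] = q − p.
As a 6×9 matrix over Z this has rank 5, with invariant factors (1,1,1,1,1).

The boundary map ∂_2: C_2 → C_1 maps a triangle to the signed sum of its edges. For instance
  ∂RST = ST − RT + RS,
  ∂PRT = RT − PT + PR.
The 9×3 boundary matrix has rank 3 and Smith normal form diag(1,1,1).

Now H_k = ker ∂_k / im ∂_{k+1}, so:

  H_0: rank C_0 − rank ∂_1 = 6 − 5 = 1, and the invariant factors of ∂_1 are all 1, so H_0 = Z.
  H_1: rank ker ∂_1 − rank ∂_2 = (9 − 5) − 3 = 1, and the invariant factors of ∂_2 are all 1, so H_1 = Z.
  H_2: rank ker ∂_2 − rank ∂_3 = (3 − 3) − 0 = 0, and there is no ∂_3, so H_2 = 0.

As a check, the Euler characteristic is 6 − 9 + 3 = 0, which agrees with 1 − 1 + 0 = 0.

H_0 = Z,  H_1 = Z,  H_2 = 0.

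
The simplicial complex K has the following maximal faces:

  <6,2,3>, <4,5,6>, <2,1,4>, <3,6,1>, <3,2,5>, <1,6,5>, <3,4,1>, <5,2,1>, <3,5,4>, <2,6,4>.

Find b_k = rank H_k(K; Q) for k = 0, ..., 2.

b_0 = 1, b_1 = 0, b_2 = 0.

Order the vertices as 1 < 2 < 3 < 4 < 5 < 6. Listing each simplex with vertices in this order, K has dimension 2 with simplices:

  0-simplices (6): [1], [2], [3], [4], [5], [6]
  1-simplices (15): [1,2], [1,3], [1,4], [1,5], [1,6], [2,3], [2,4], [2,5], [2,6], [3,4], [3,5], [3,6], [4,5], [4,6], [5,6]
  2-simplices (10): [1,2,4], [1,2,5], [1,3,4], [1,3,6], [1,5,6], [2,3,5], [2,3,6], [2,4,6], [3,4,5], [4,5,6]

so the chain groups are C_0 ≅ Z^6, C_1 ≅ Z^15, C_2 ≅ Z^10.

∂_1: C_1 → C_0 is given by ∂[p,q] = [q] − [p]. For instance
  ∂[3,5] = [5] − [3].
This gives a 6×15 integer matrix of rank 5; reducing to Smith normal form yields diagonal entries (1,1,1,1,1).

∂_2: C_2 → C_1 maps a triangle to the signed sum of its edges. For instance
  ∂[2,3,5] = [3,5] − [2,5] + [2,3],
  ∂[1,5,6] = [5,6] − [1,6] + [1,5].
This gives a 15×10 integer matrix of rank 10; reducing to Smith normal form yields diagonal entries (1,1,1,1,1,1,1,1,1,2).

Reading off H_k = ker ∂_k / im ∂_{k+1}:

  H_0: rank C_0 − rank ∂_1 = 6 − 5 = 1, and the invariant factors of ∂_1 are all 1, so H_0 ≅ Z.
  H_1: rank ker ∂_1 − rank ∂_2 = (15 − 5) − 10 = 0, and ∂_2 has invariant factor 2 > 1, so H_1 ≅ Z/2.
  H_2: rank ker ∂_2 − rank ∂_3 = (10 − 10) − 0 = 0, and there is no ∂_3, so H_2 ≅ 0.

Hence the Betti numbers are b_0 = 1, b_1 = 0, b_2 = 0.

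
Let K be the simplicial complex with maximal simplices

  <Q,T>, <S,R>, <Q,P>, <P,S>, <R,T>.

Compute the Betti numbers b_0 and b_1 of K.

We work with the vertex ordering P < Q < R < S < T. The simplices of K, each written with vertices in increasing order, are:

  0-simplices (5): P, Q, R, S, T
  1-simplices (5): PQ, PS, QT, RS, RT

giving chain groups C_0 ≅ Z^5, C_1 ≅ Z^5.

Boundary ∂_1: C_1 → C_0 maps an edge to its endpoints' difference, ∂[p,q] = q − p. For instance
  ∂RS = S − R.
The 5×5 boundary matrix has rank 4 and Smith normal form diag(1,1,1,1).

Reading off H_k = ker ∂_k / im ∂_{k+1}:

  H_0: rank C_0 − rank ∂_1 = 5 − 4 = 1, and the invariant factors of ∂_1 are all 1, so H_0 ≅ Z.
  H_1: rank ker ∂_1 − rank ∂_2 = (5 − 4) − 0 = 1, and there is no ∂_2, so H_1 ≅ Z.

(K is a triangulation of the circle S^1.)

Hence the Betti numbers are b_0 = 1, b_1 = 1.

b_0 = 1, b_1 = 1.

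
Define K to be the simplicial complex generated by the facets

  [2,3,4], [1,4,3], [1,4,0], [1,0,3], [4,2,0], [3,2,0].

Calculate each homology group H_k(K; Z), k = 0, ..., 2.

Fix the vertex order 0 < 1 < 2 < 3 < 4 and write every simplex with vertices in increasing order. Then dim K = 2 and the simplices of K are:

  0-simplices (5): [0], [1], [2], [3], [4]
  1-simplices (9): [0,1], [0,2], [0,3], [0,4], [1,3], [1,4], [2,3], [2,4], [3,4]
  2-simplices (6): [0,1,3], [0,1,4], [0,2,3], [0,2,4], [1,3,4], [2,3,4]

so the chain groups are C_0 ≅ Z^5, C_1 ≅ Z^9, C_2 ≅ Z^6.

Boundary ∂_1: C_1 → C_0 maps an edge to its endpoints' difference, ∂[p,q] = q − p.
This gives a 5×9 integer matrix of rank 4; reducing to Smith normal form yields diagonal entries (1,1,1,1).

The boundary map ∂_2: C_2 → C_1 maps a triangle to the signed sum of its edges. For instance
  ∂[0,1,4] = [1,4] − [0,4] + [0,1],
  ∂[0,1,3] = [1,3] − [0,3] + [0,1].
As a 9×6 matrix over Z this has rank 5, with invariant factors (1,1,1,1,1).

Computing H_k = (kernel of ∂_k) / (image of ∂_{k+1}):

  H_0: rank C_0 − rank ∂_1 = 5 − 4 = 1, and the invariant factors of ∂_1 are all 1, so H_0 = Z.
  H_1: rank ker ∂_1 − rank ∂_2 = (9 − 4) − 5 = 0, and the invariant factors of ∂_2 are all 1, so H_1 = 0.
  H_2: rank ker ∂_2 − rank ∂_3 = (6 − 5) − 0 = 1, and there is no ∂_3, so H_2 = Z.

H_0 = Z,  H_1 = 0,  H_2 = Z.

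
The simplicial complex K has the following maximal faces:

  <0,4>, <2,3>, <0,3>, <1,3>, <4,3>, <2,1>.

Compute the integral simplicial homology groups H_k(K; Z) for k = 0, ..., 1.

Fix the vertex order 0 < 1 < 2 < 3 < 4 and write every simplex with vertices in increasing order. Then dim K = 1 and the simplices of K are:

  0-simplices (5): [0], [1], [2], [3], [4]
  1-simplices (6): [0,3], [0,4], [1,2], [1,3], [2,3], [3,4]

so the chain groups are C_0 ≅ Z^5, C_1 ≅ Z^6.

Boundary ∂_1: C_1 → C_0 is given by ∂[p,q] = [q] − [p].
As a 5×6 matrix over Z this has rank 4, with invariant factors (1,1,1,1).

Now H_k = ker ∂_k / im ∂_{k+1}, so:

  H_0: rank C_0 − rank ∂_1 = 5 − 4 = 1, and the invariant factors of ∂_1 are all 1, so H_0 ≅ Z.
  H_1: rank ker ∂_1 − rank ∂_2 = (6 − 4) − 0 = 2, and there is no ∂_2, so H_1 ≅ Z^2.

As a check, the Euler characteristic is 5 − 6 = -1, which agrees with 1 − 2 = -1.

H_0 ≅ Z,  H_1 ≅ Z^2.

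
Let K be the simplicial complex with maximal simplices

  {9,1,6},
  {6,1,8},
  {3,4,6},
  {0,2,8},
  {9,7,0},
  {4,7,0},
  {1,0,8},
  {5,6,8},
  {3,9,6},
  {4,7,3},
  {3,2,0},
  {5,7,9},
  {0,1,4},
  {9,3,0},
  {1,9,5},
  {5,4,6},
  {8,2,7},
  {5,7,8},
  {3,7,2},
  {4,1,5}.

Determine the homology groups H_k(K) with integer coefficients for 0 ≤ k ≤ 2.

H_0 = Z,  H_1 = Z × Z/2,  H_2 = 0.

Fix the vertex order 0 < 1 < 2 < 3 < 4 < 5 < 6 < 7 < 8 < 9 and write every simplex with vertices in increasing order. Then dim K = 2 and the simplices of K are:

  0-simplices (10): [0], [1], [2], [3], [4], [5], [6], [7], [8], [9]
  1-simplices (30): (30 of them)
  2-simplices (20): (20 of them)

Hence C_0 ≅ Z^10, C_1 ≅ Z^30, C_2 ≅ Z^20.

Boundary ∂_1: C_1 → C_0 maps an edge to its endpoints' difference, ∂[p,q] = q − p. For instance
  ∂[4,6] = [6] − [4].
As a 10×30 matrix over Z this has rank 9, with invariant factors (1,1,1,1,1,1,1,1,1).

Boundary ∂_2: C_2 → C_1 acts by ∂[p,q,r] = [q,r] − [p,r] + [p,q]. For instance
  ∂[1,6,8] = [6,8] − [1,8] + [1,6],
  ∂[5,7,8] = [7,8] − [5,8] + [5,7].
This gives a 30×20 integer matrix of rank 20; reducing to Smith normal form yields diagonal entries (1,1,1,1,1,1,1,1,1,1,1,1,1,1,1,1,1,1,1,2).

Now H_k = ker ∂_k / im ∂_{k+1}, so:

  H_0: rank C_0 − rank ∂_1 = 10 − 9 = 1, and the invariant factors of ∂_1 are all 1, so H_0 = Z.
  H_1: rank ker ∂_1 − rank ∂_2 = (30 − 9) − 20 = 1, and ∂_2 has invariant factor 2 > 1, so H_1 = Z × Z/2.
  H_2: rank ker ∂_2 − rank ∂_3 = (20 − 20) − 0 = 0, and there is no ∂_3, so H_2 = 0.

As a check, the Euler characteristic is 10 − 30 + 20 = 0, which agrees with 1 − 1 + 0 = 0.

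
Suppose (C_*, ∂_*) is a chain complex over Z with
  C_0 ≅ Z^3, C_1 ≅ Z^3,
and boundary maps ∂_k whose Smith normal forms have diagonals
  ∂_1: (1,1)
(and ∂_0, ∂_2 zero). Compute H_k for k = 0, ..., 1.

H_0: b_0 = 3 − 0 − 2 = 1; torsion from ∂_1 factors > 1: none. So H_0 ≅ Z.
H_1: b_1 = 3 − 2 − 0 = 1; torsion from ∂_2 factors > 1: none. So H_1 ≅ Z.

H_0 ≅ Z,  H_1 ≅ Z.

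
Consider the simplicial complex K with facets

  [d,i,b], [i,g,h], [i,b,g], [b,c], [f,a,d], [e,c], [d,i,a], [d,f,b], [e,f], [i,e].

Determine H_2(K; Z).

Order the vertices as a < b < c < d < e < f < g < h < i. Listing each simplex with vertices in this order, K has dimension 2 with simplices:

  0-simplices (9): a, b, c, d, e, f, g, h, i
  1-simplices (16): ad, af, ai, bc, bd, bf, bg, bi, ce, df, di, ef, ei, gh, gi, hi
  2-simplices (6): adf, adi, bdf, bdi, bgi, ghi

so the chain groups are C_0 ≅ Z^9, C_1 ≅ Z^16, C_2 ≅ Z^6.

∂_1: C_1 → C_0 is given by ∂[p,q] = [q] − [p]. For instance
  ∂bf = f − b.
This gives a 9×16 integer matrix of rank 8; reducing to Smith normal form yields diagonal entries (1,1,1,1,1,1,1,1).

Boundary ∂_2: C_2 → C_1 maps a triangle to the signed sum of its edges. For instance
  ∂ghi = hi − gi + gh,
  ∂bdi = di − bi + bd.
This gives a 16×6 integer matrix of rank 6; reducing to Smith normal form yields diagonal entries (1,1,1,1,1,1).

Reading off H_k = ker ∂_k / im ∂_{k+1}:

  H_2: rank ker ∂_2 − rank ∂_3 = (6 − 6) − 0 = 0, and there is no ∂_3, so H_2 ≅ 0.

H_2 = 0.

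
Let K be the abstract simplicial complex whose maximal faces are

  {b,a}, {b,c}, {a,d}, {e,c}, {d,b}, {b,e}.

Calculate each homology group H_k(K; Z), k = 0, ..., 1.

We work with the vertex ordering a < b < c < d < e. The simplices of K, each written with vertices in increasing order, are:

  0-simplices (5): a, b, c, d, e
  1-simplices (6): ab, ad, bc, bd, be, ce

so the chain groups are C_0 ≅ Z^5, C_1 ≅ Z^6.

∂_1: C_1 → C_0 maps an edge to its endpoints' difference, ∂[p,q] = q − p. For instance
  ∂ce = e − c.
The 5×6 boundary matrix has rank 4 and Smith normal form diag(1,1,1,1).

From H_k ≅ ker(∂_k) / im(∂_{k+1}) we obtain:

  H_0: rank C_0 − rank ∂_1 = 5 − 4 = 1, and the invariant factors of ∂_1 are all 1, so H_0 ≅ Z.
  H_1: rank ker ∂_1 − rank ∂_2 = (6 − 4) − 0 = 2, and there is no ∂_2, so H_1 ≅ Z^2.

As a check, the Euler characteristic is 5 − 6 = -1, which agrees with 1 − 2 = -1.

H_0 = Z,  H_1 = Z^2.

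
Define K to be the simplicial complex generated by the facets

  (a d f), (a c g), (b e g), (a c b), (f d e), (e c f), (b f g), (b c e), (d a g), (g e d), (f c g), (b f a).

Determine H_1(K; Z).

H_1 = Z_2.

K has 7 vertices, 18 edges, 12 triangles.
rank ∂_1 = 6, rank ∂_2 = 12 ⇒ b_1 = 18 − 6 − 12 = 0; ∂_2 has invariant factor(s) [2] giving torsion. So H_1 = Z_2.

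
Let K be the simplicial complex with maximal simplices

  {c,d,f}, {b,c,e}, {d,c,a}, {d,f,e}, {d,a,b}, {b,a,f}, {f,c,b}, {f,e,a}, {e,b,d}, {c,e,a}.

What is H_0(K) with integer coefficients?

H_0 ≅ Z.

We work with the vertex ordering a < b < c < d < e < f. The simplices of K, each written with vertices in increasing order, are:

  0-simplices (6): a, b, c, d, e, f
  1-simplices (15): ab, ac, ad, ae, af, bc, bd, be, bf, cd, ce, cf, de, df, ef
  2-simplices (10): abd, abf, acd, ace, aef, bce, bcf, bde, cdf, def

giving chain groups C_0 ≅ Z^6, C_1 ≅ Z^15, C_2 ≅ Z^10.

Boundary ∂_1: C_1 → C_0 maps an edge to its endpoints' difference, ∂[p,q] = q − p. For instance
  ∂ce = e − c.
This gives a 6×15 integer matrix of rank 5; reducing to Smith normal form yields diagonal entries (1,1,1,1,1).

The boundary map ∂_2: C_2 → C_1 sends each 2-simplex [p,q,r] to [q,r] − [p,r] + [p,q]. For instance
  ∂aef = ef − af + ae,
  ∂abd = bd − ad + ab.
The 15×10 boundary matrix has rank 10 and Smith normal form diag(1,1,1,1,1,1,1,1,1,2).

Now H_k = ker ∂_k / im ∂_{k+1}, so:

  H_0: rank C_0 − rank ∂_1 = 6 − 5 = 1, and the invariant factors of ∂_1 are all 1, so H_0 = Z.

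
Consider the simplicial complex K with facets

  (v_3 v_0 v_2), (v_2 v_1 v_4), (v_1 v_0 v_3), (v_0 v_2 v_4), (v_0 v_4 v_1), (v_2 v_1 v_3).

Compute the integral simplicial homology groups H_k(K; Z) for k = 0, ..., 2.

H_0 ≅ Z,  H_1 = 0,  H_2 ≅ Z.

Order the vertices as v_0 < v_1 < v_2 < v_3 < v_4. Listing each simplex with vertices in this order, K has dimension 2 with simplices:

  0-simplices (5): [v_0], [v_1], [v_2], [v_3], [v_4]
  1-simplices (9): [v_0,v_1], [v_0,v_2], [v_0,v_3], [v_0,v_4], [v_1,v_2], [v_1,v_3], [v_1,v_4], [v_2,v_3], [v_2,v_4]
  2-simplices (6): [v_0,v_1,v_3], [v_0,v_1,v_4], [v_0,v_2,v_3], [v_0,v_2,v_4], [v_1,v_2,v_3], [v_1,v_2,v_4]

so the chain groups are C_0 ≅ Z^5, C_1 ≅ Z^9, C_2 ≅ Z^6.

∂_1: C_1 → C_0 maps an edge to its endpoints' difference, ∂[p,q] = q − p.
The resulting 5×9 matrix has rank 4, and its Smith normal form has invariant factors (1,1,1,1).

∂_2: C_2 → C_1 maps a triangle to the signed sum of its edges. For instance
  ∂[v_0,v_2,v_3] = [v_2,v_3] − [v_0,v_3] + [v_0,v_2],
  ∂[v_1,v_2,v_3] = [v_2,v_3] − [v_1,v_3] + [v_1,v_2].
The resulting 9×6 matrix has rank 5, and its Smith normal form has invariant factors (1,1,1,1,1).

Now H_k = ker ∂_k / im ∂_{k+1}, so:

  H_0: rank C_0 − rank ∂_1 = 5 − 4 = 1, and the invariant factors of ∂_1 are all 1, so H_0 = Z.
  H_1: rank ker ∂_1 − rank ∂_2 = (9 − 4) − 5 = 0, and the invariant factors of ∂_2 are all 1, so H_1 = 0.
  H_2: rank ker ∂_2 − rank ∂_3 = (6 − 5) − 0 = 1, and there is no ∂_3, so H_2 = Z.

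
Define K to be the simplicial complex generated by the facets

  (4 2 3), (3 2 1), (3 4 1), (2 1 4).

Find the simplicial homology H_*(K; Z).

H_0 ≅ Z,  H_1 = 0,  H_2 ≅ Z.

Order the vertices as 1 < 2 < 3 < 4. Listing each simplex with vertices in this order, K has dimension 2 with simplices:

  0-simplices (4): [1], [2], [3], [4]
  1-simplices (6): [1,2], [1,3], [1,4], [2,3], [2,4], [3,4]
  2-simplices (4): [1,2,3], [1,2,4], [1,3,4], [2,3,4]

giving chain groups C_0 ≅ Z^4, C_1 ≅ Z^6, C_2 ≅ Z^4.

The boundary map ∂_1: C_1 → C_0 maps an edge to its endpoints' difference, ∂[p,q] = q − p. For instance
  ∂[2,4] = [4] − [2].
As a 4×6 matrix over Z this has rank 3, with invariant factors (1,1,1).

The boundary map ∂_2: C_2 → C_1 sends each 2-simplex [p,q,r] to [q,r] − [p,r] + [p,q]. For instance
  ∂[2,3,4] = [3,4] − [2,4] + [2,3],
  ∂[1,2,4] = [2,4] − [1,4] + [1,2].
The resulting 6×4 matrix has rank 3, and its Smith normal form has invariant factors (1,1,1).

Now H_k = ker ∂_k / im ∂_{k+1}, so:

  H_0: rank C_0 − rank ∂_1 = 4 − 3 = 1, and the invariant factors of ∂_1 are all 1, so H_0 ≅ Z.
  H_1: rank ker ∂_1 − rank ∂_2 = (6 − 3) − 3 = 0, and the invariant factors of ∂_2 are all 1, so H_1 ≅ 0.
  H_2: rank ker ∂_2 − rank ∂_3 = (4 − 3) − 0 = 1, and there is no ∂_3, so H_2 ≅ Z.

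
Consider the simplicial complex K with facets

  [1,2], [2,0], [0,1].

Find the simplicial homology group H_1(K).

H_1 ≅ Z.

Fix the vertex order 0 < 1 < 2 and write every simplex with vertices in increasing order. Then dim K = 1 and the simplices of K are:

  0-simplices (3): [0], [1], [2]
  1-simplices (3): [0,1], [0,2], [1,2]

giving chain groups C_0 ≅ Z^3, C_1 ≅ Z^3.

∂_1: C_1 → C_0 sends each edge [p,q] (with p < q) to q − p. For instance
  ∂[0,2] = [2] − [0].
The resulting 3×3 matrix has rank 2, and its Smith normal form has invariant factors (1,1).

Reading off H_k = ker ∂_k / im ∂_{k+1}:

  H_1: rank ker ∂_1 − rank ∂_2 = (3 − 2) − 0 = 1, and there is no ∂_2, so H_1 ≅ Z.

(K is a triangulation of the circle S^1.)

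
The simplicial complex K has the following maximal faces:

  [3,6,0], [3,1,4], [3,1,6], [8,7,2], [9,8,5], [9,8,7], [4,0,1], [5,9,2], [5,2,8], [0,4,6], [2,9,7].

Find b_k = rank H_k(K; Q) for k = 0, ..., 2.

K has 10 vertices, 19 edges, 11 triangles.
rank ∂_0 = 0, rank ∂_1 = 8 ⇒ b_0 = 10 − 0 − 8 = 2; all invariant factors of ∂_1 are 1 so no torsion. So H_0 = Z^2.
rank ∂_1 = 8, rank ∂_2 = 10 ⇒ b_1 = 19 − 8 − 10 = 1; all invariant factors of ∂_2 are 1 so no torsion. So H_1 = Z.
rank ∂_2 = 10, rank ∂_3 = 0 ⇒ b_2 = 11 − 10 − 0 = 1. So H_2 = Z.

b_0 = 2, b_1 = 1, b_2 = 1.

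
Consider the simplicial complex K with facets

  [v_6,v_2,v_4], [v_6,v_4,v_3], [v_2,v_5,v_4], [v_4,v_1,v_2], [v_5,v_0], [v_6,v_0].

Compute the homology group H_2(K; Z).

Take the total order v_0 < v_1 < v_2 < v_3 < v_4 < v_5 < v_6 on the vertex set. Then K (dimension 2) consists of the simplices:

  0-simplices (7): [v_0], [v_1], [v_2], [v_3], [v_4], [v_5], [v_6]
  1-simplices (11): [v_0,v_5], [v_0,v_6], [v_1,v_2], [v_1,v_4], [v_2,v_4], [v_2,v_5], [v_2,v_6], [v_3,v_4], [v_3,v_6], [v_4,v_5], [v_4,v_6]
  2-simplices (4): [v_1,v_2,v_4], [v_2,v_4,v_5], [v_2,v_4,v_6], [v_3,v_4,v_6]

so the chain groups are C_0 ≅ Z^7, C_1 ≅ Z^11, C_2 ≅ Z^4.

Boundary ∂_1: C_1 → C_0 maps an edge to its endpoints' difference, ∂[p,q] = q − p.
The resulting 7×11 matrix has rank 6, and its Smith normal form has invariant factors (1,1,1,1,1,1).

The boundary map ∂_2: C_2 → C_1 maps a triangle to the signed sum of its edges. For instance
  ∂[v_3,v_4,v_6] = [v_4,v_6] − [v_3,v_6] + [v_3,v_4],
  ∂[v_1,v_2,v_4] = [v_2,v_4] − [v_1,v_4] + [v_1,v_2].
This gives a 11×4 integer matrix of rank 4; reducing to Smith normal form yields diagonal entries (1,1,1,1).

Reading off H_k = ker ∂_k / im ∂_{k+1}:

  H_2: rank ker ∂_2 − rank ∂_3 = (4 − 4) − 0 = 0, and there is no ∂_3, so H_2 = 0.

H_2 ≅ 0.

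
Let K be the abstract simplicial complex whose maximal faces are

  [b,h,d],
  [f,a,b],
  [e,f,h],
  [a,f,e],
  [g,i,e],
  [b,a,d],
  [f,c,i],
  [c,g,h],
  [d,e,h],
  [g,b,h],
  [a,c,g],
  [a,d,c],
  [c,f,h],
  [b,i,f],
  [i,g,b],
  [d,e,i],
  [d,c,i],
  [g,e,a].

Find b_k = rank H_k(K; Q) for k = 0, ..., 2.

Order the vertices as a < b < c < d < e < f < g < h < i. Listing each simplex with vertices in this order, K has dimension 2 with simplices:

  0-simplices (9): a, b, c, d, e, f, g, h, i
  1-simplices (27): ab, ac, ad, ae, af, ag, bd, bf, bg, bh, bi, cd, cf, cg, ch, ci, de, dh, di, ef, eg, eh, ei, fh, fi, gh, gi
  2-simplices (18): abd, abf, acd, acg, aef, aeg, bdh, bfi, bgh, bgi, cdi, cfh, cfi, cgh, deh, dei, efh, egi

giving chain groups C_0 ≅ Z^9, C_1 ≅ Z^27, C_2 ≅ Z^18.

The boundary map ∂_1: C_1 → C_0 is given by ∂[p,q] = [q] − [p]. For instance
  ∂ag = g − a.
This gives a 9×27 integer matrix of rank 8; reducing to Smith normal form yields diagonal entries (1,1,1,1,1,1,1,1).

∂_2: C_2 → C_1 acts by ∂[p,q,r] = [q,r] − [p,r] + [p,q]. For instance
  ∂cgh = gh − ch + cg,
  ∂bgh = gh − bh + bg.
The resulting 27×18 matrix has rank 17, and its Smith normal form has invariant factors (1,1,1,1,1,1,1,1,1,1,1,1,1,1,1,1,1).

Now H_k = ker ∂_k / im ∂_{k+1}, so:

  H_0: rank C_0 − rank ∂_1 = 9 − 8 = 1, and the invariant factors of ∂_1 are all 1, so H_0 ≅ Z.
  H_1: rank ker ∂_1 − rank ∂_2 = (27 − 8) − 17 = 2, and the invariant factors of ∂_2 are all 1, so H_1 ≅ Z^2.
  H_2: rank ker ∂_2 − rank ∂_3 = (18 − 17) − 0 = 1, and there is no ∂_3, so H_2 ≅ Z.

(K is a triangulation of the torus T^2.)

Hence the Betti numbers are b_0 = 1, b_1 = 2, b_2 = 1.

b_0 = 1, b_1 = 2, b_2 = 1.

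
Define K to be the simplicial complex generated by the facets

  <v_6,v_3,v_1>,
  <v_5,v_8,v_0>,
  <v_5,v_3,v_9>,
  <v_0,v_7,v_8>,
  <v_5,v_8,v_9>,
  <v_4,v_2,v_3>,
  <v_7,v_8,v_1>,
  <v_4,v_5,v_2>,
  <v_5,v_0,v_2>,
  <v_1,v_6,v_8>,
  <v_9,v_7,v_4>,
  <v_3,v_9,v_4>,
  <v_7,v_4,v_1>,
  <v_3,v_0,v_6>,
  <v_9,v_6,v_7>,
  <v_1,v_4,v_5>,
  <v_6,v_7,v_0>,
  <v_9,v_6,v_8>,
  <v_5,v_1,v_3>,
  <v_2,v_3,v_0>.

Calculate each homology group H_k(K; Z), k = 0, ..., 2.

Order the vertices as v_0 < v_1 < v_2 < v_3 < v_4 < v_5 < v_6 < v_7 < v_8 < v_9. Listing each simplex with vertices in this order, K has dimension 2 with simplices:

  0-simplices (10): [v_0], [v_1], [v_2], [v_3], [v_4], [v_5], [v_6], [v_7], [v_8], [v_9]
  1-simplices (30): (30 of them)
  2-simplices (20): (20 of them)

so the chain groups are C_0 ≅ Z^10, C_1 ≅ Z^30, C_2 ≅ Z^20.

∂_1: C_1 → C_0 sends each edge [p,q] (with p < q) to q − p. For instance
  ∂[v_7,v_9] = [v_9] − [v_7].
The 10×30 boundary matrix has rank 9 and Smith normal form diag(1,1,1,1,1,1,1,1,1).

Boundary ∂_2: C_2 → C_1 sends each 2-simplex [p,q,r] to [q,r] − [p,r] + [p,q]. For instance
  ∂[v_0,v_2,v_5] = [v_2,v_5] − [v_0,v_5] + [v_0,v_2],
  ∂[v_1,v_6,v_8] = [v_6,v_8] − [v_1,v_8] + [v_1,v_6].
The resulting 30×20 matrix has rank 20, and its Smith normal form has invariant factors (1,1,1,1,1,1,1,1,1,1,1,1,1,1,1,1,1,1,1,2).

From H_k ≅ ker(∂_k) / im(∂_{k+1}) we obtain:

  H_0: rank C_0 − rank ∂_1 = 10 − 9 = 1, and the invariant factors of ∂_1 are all 1, so H_0 = Z.
  H_1: rank ker ∂_1 − rank ∂_2 = (30 − 9) − 20 = 1, and ∂_2 has invariant factor 2 > 1, so H_1 = Z ⊕ Z/2Z.
  H_2: rank ker ∂_2 − rank ∂_3 = (20 − 20) − 0 = 0, and there is no ∂_3, so H_2 = 0.

As a check, the Euler characteristic is 10 − 30 + 20 = 0, which agrees with 1 − 1 + 0 = 0.

H_0 = Z,  H_1 = Z ⊕ Z/2Z,  H_2 = 0.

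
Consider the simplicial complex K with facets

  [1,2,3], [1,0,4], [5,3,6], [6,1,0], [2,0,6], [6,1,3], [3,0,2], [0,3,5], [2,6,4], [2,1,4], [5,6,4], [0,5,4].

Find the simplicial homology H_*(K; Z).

Order the vertices as 0 < 1 < 2 < 3 < 4 < 5 < 6. Listing each simplex with vertices in this order, K has dimension 2 with simplices:

  0-simplices (7): [0], [1], [2], [3], [4], [5], [6]
  1-simplices (18): [0,1], [0,2], [0,3], [0,4], [0,5], [0,6], [1,2], [1,3], [1,4], [1,6], [2,3], [2,4], [2,6], [3,5], [3,6], [4,5], [4,6], [5,6]
  2-simplices (12): [0,1,4], [0,1,6], [0,2,3], [0,2,6], [0,3,5], [0,4,5], [1,2,3], [1,2,4], [1,3,6], [2,4,6], [3,5,6], [4,5,6]

Hence C_0 ≅ Z^7, C_1 ≅ Z^18, C_2 ≅ Z^12.

∂_1: C_1 → C_0 sends each edge [p,q] (with p < q) to q − p. For instance
  ∂[0,3] = [3] − [0].
The 7×18 boundary matrix has rank 6 and Smith normal form diag(1,1,1,1,1,1).

The boundary map ∂_2: C_2 → C_1 sends each 2-simplex [p,q,r] to [q,r] − [p,r] + [p,q]. For instance
  ∂[4,5,6] = [5,6] − [4,6] + [4,5],
  ∂[0,3,5] = [3,5] − [0,5] + [0,3].
The resulting 18×12 matrix has rank 12, and its Smith normal form has invariant factors (1,1,1,1,1,1,1,1,1,1,1,2).

From H_k ≅ ker(∂_k) / im(∂_{k+1}) we obtain:

  H_0: rank C_0 − rank ∂_1 = 7 − 6 = 1, and the invariant factors of ∂_1 are all 1, so H_0 = Z.
  H_1: rank ker ∂_1 − rank ∂_2 = (18 − 6) − 12 = 0, and ∂_2 has invariant factor 2 > 1, so H_1 = Z/2.
  H_2: rank ker ∂_2 − rank ∂_3 = (12 − 12) − 0 = 0, and there is no ∂_3, so H_2 = 0.

H_0 = Z,  H_1 = Z/2,  H_2 = 0.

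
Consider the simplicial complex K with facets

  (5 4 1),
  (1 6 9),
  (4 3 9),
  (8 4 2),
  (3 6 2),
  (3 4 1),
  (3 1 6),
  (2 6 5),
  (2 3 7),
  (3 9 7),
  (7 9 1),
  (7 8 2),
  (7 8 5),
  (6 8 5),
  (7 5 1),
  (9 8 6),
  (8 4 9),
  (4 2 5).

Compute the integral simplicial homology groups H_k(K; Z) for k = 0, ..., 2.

H_0 = Z,  H_1 = Z × Z/2,  H_2 = 0.

Order the vertices as 1 < 2 < 3 < 4 < 5 < 6 < 7 < 8 < 9. Listing each simplex with vertices in this order, K has dimension 2 with simplices:

  0-simplices (9): [1], [2], [3], [4], [5], [6], [7], [8], [9]
  1-simplices (27): (27 of them)
  2-simplices (18): [1,3,4], [1,3,6], [1,4,5], [1,5,7], [1,6,9], [1,7,9], [2,3,6], [2,3,7], [2,4,5], [2,4,8], [2,5,6], [2,7,8], [3,4,9], [3,7,9], [4,8,9], [5,6,8], [5,7,8], [6,8,9]

so the chain groups are C_0 ≅ Z^9, C_1 ≅ Z^27, C_2 ≅ Z^18.

The boundary map ∂_1: C_1 → C_0 maps an edge to its endpoints' difference, ∂[p,q] = q − p.
The 9×27 boundary matrix has rank 8 and Smith normal form diag(1,1,1,1,1,1,1,1).

∂_2: C_2 → C_1 maps a triangle to the signed sum of its edges. For instance
  ∂[1,3,4] = [3,4] − [1,4] + [1,3],
  ∂[2,3,6] = [3,6] − [2,6] + [2,3].
As a 27×18 matrix over Z this has rank 18, with invariant factors (1,1,1,1,1,1,1,1,1,1,1,1,1,1,1,1,1,2).

From H_k ≅ ker(∂_k) / im(∂_{k+1}) we obtain:

  H_0: rank C_0 − rank ∂_1 = 9 − 8 = 1, and the invariant factors of ∂_1 are all 1, so H_0 = Z.
  H_1: rank ker ∂_1 − rank ∂_2 = (27 − 8) − 18 = 1, and ∂_2 has invariant factor 2 > 1, so H_1 = Z × Z/2.
  H_2: rank ker ∂_2 − rank ∂_3 = (18 − 18) − 0 = 0, and there is no ∂_3, so H_2 = 0.

As a check, the Euler characteristic is 9 − 27 + 18 = 0, which agrees with 1 − 1 + 0 = 0.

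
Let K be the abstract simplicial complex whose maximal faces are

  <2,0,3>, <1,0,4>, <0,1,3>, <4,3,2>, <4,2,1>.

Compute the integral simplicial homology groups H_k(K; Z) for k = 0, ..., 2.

Fix the vertex order 0 < 1 < 2 < 3 < 4 and write every simplex with vertices in increasing order. Then dim K = 2 and the simplices of K are:

  0-simplices (5): [0], [1], [2], [3], [4]
  1-simplices (10): [0,1], [0,2], [0,3], [0,4], [1,2], [1,3], [1,4], [2,3], [2,4], [3,4]
  2-simplices (5): [0,1,3], [0,1,4], [0,2,3], [1,2,4], [2,3,4]

so the chain groups are C_0 ≅ Z^5, C_1 ≅ Z^10, C_2 ≅ Z^5.

∂_1: C_1 → C_0 sends each edge [p,q] (with p < q) to q − p. For instance
  ∂[3,4] = [4] − [3].
As a 5×10 matrix over Z this has rank 4, with invariant factors (1,1,1,1).

Boundary ∂_2: C_2 → C_1 acts by ∂[p,q,r] = [q,r] − [p,r] + [p,q]. For instance
  ∂[0,1,3] = [1,3] − [0,3] + [0,1],
  ∂[2,3,4] = [3,4] − [2,4] + [2,3].
The resulting 10×5 matrix has rank 5, and its Smith normal form has invariant factors (1,1,1,1,1).

Now H_k = ker ∂_k / im ∂_{k+1}, so:

  H_0: rank C_0 − rank ∂_1 = 5 − 4 = 1, and the invariant factors of ∂_1 are all 1, so H_0 = Z.
  H_1: rank ker ∂_1 − rank ∂_2 = (10 − 4) − 5 = 1, and the invariant factors of ∂_2 are all 1, so H_1 = Z.
  H_2: rank ker ∂_2 − rank ∂_3 = (5 − 5) − 0 = 0, and there is no ∂_3, so H_2 = 0.

As a check, the Euler characteristic is 5 − 10 + 5 = 0, which agrees with 1 − 1 + 0 = 0.

H_0 ≅ Z,  H_1 ≅ Z,  H_2 = 0.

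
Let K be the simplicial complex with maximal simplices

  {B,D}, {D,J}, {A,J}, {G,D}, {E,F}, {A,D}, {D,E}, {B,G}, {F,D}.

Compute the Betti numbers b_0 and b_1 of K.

b_0 = 1, b_1 = 3.

Order the vertices as A < B < D < E < F < G < J. Listing each simplex with vertices in this order, K has dimension 1 with simplices:

  0-simplices (7): A, B, D, E, F, G, J
  1-simplices (9): AD, AJ, BD, BG, DE, DF, DG, DJ, EF

Hence C_0 ≅ Z^7, C_1 ≅ Z^9.

Boundary ∂_1: C_1 → C_0 maps an edge to its endpoints' difference, ∂[p,q] = q − p. For instance
  ∂DE = E − D.
The 7×9 boundary matrix has rank 6 and Smith normal form diag(1,1,1,1,1,1).

Now H_k = ker ∂_k / im ∂_{k+1}, so:

  H_0: rank C_0 − rank ∂_1 = 7 − 6 = 1, and the invariant factors of ∂_1 are all 1, so H_0 = Z.
  H_1: rank ker ∂_1 − rank ∂_2 = (9 − 6) − 0 = 3, and there is no ∂_2, so H_1 = Z^3.

As a check, the Euler characteristic is 7 − 9 = -2, which agrees with 1 − 3 = -2.

Hence the Betti numbers are b_0 = 1, b_1 = 3.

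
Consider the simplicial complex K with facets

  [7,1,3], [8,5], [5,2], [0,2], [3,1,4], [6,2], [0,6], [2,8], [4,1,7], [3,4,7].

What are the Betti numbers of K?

b_0 = 2, b_1 = 2, b_2 = 1.

We work with the vertex ordering 0 < 1 < 2 < 3 < 4 < 5 < 6 < 7 < 8. The simplices of K, each written with vertices in increasing order, are:

  0-simplices (9): [0], [1], [2], [3], [4], [5], [6], [7], [8]
  1-simplices (12): [0,2], [0,6], [1,3], [1,4], [1,7], [2,5], [2,6], [2,8], [3,4], [3,7], [4,7], [5,8]
  2-simplices (4): [1,3,4], [1,3,7], [1,4,7], [3,4,7]

Hence C_0 ≅ Z^9, C_1 ≅ Z^12, C_2 ≅ Z^4.

The boundary map ∂_1: C_1 → C_0 sends each edge [p,q] (with p < q) to q − p. For instance
  ∂[4,7] = [7] − [4].
The resulting 9×12 matrix has rank 7, and its Smith normal form has invariant factors (1,1,1,1,1,1,1).

Boundary ∂_2: C_2 → C_1 sends each 2-simplex [p,q,r] to [q,r] − [p,r] + [p,q]. For instance
  ∂[3,4,7] = [4,7] − [3,7] + [3,4],
  ∂[1,3,4] = [3,4] − [1,4] + [1,3].
As a 12×4 matrix over Z this has rank 3, with invariant factors (1,1,1).

Computing H_k = (kernel of ∂_k) / (image of ∂_{k+1}):

  H_0: rank C_0 − rank ∂_1 = 9 − 7 = 2, and the invariant factors of ∂_1 are all 1, so H_0 = Z^2.
  H_1: rank ker ∂_1 − rank ∂_2 = (12 − 7) − 3 = 2, and the invariant factors of ∂_2 are all 1, so H_1 = Z^2.
  H_2: rank ker ∂_2 − rank ∂_3 = (4 − 3) − 0 = 1, and there is no ∂_3, so H_2 = Z.

(K is a triangulation of the disjoint union of the 2-sphere S^2 and a wedge of 2 circles.)

Hence the Betti numbers are b_0 = 2, b_1 = 2, b_2 = 1.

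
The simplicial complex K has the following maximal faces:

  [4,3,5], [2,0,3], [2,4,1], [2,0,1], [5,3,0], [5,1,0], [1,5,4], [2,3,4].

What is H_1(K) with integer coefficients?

H_1 = 0.

We work with the vertex ordering 0 < 1 < 2 < 3 < 4 < 5. The simplices of K, each written with vertices in increasing order, are:

  0-simplices (6): [0], [1], [2], [3], [4], [5]
  1-simplices (12): [0,1], [0,2], [0,3], [0,5], [1,2], [1,4], [1,5], [2,3], [2,4], [3,4], [3,5], [4,5]
  2-simplices (8): [0,1,2], [0,1,5], [0,2,3], [0,3,5], [1,2,4], [1,4,5], [2,3,4], [3,4,5]

so the chain groups are C_0 ≅ Z^6, C_1 ≅ Z^12, C_2 ≅ Z^8.

Boundary ∂_1: C_1 → C_0 is given by ∂[p,q] = [q] − [p]. For instance
  ∂[3,5] = [5] − [3].
The 6×12 boundary matrix has rank 5 and Smith normal form diag(1,1,1,1,1).

The boundary map ∂_2: C_2 → C_1 acts by ∂[p,q,r] = [q,r] − [p,r] + [p,q]. For instance
  ∂[3,4,5] = [4,5] − [3,5] + [3,4],
  ∂[1,2,4] = [2,4] − [1,4] + [1,2].
The resulting 12×8 matrix has rank 7, and its Smith normal form has invariant factors (1,1,1,1,1,1,1).

From H_k ≅ ker(∂_k) / im(∂_{k+1}) we obtain:

  H_1: rank ker ∂_1 − rank ∂_2 = (12 − 5) − 7 = 0, and the invariant factors of ∂_2 are all 1, so H_1 = 0.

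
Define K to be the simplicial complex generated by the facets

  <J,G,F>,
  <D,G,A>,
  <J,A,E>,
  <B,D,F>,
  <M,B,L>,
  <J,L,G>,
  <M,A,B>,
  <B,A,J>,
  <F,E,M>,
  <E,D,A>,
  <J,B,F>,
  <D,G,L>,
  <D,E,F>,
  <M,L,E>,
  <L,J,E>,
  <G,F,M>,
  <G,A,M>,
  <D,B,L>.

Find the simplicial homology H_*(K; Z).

H_0 = Z,  H_1 = Z^2,  H_2 = Z.

We work with the vertex ordering A < B < D < E < F < G < J < L < M. The simplices of K, each written with vertices in increasing order, are:

  0-simplices (9): A, B, D, E, F, G, J, L, M
  1-simplices (27): AB, AD, AE, AG, AJ, AM, BD, BF, BJ, BL, BM, DE, DF, DG, DL, EF, EJ, EL, EM, FG, FJ, FM, GJ, GL, GM, JL, LM
  2-simplices (18): ABJ, ABM, ADE, ADG, AEJ, AGM, BDF, BDL, BFJ, BLM, DEF, DGL, EFM, EJL, ELM, FGJ, FGM, GJL

so the chain groups are C_0 ≅ Z^9, C_1 ≅ Z^27, C_2 ≅ Z^18.

∂_1: C_1 → C_0 maps an edge to its endpoints' difference, ∂[p,q] = q − p.
This gives a 9×27 integer matrix of rank 8; reducing to Smith normal form yields diagonal entries (1,1,1,1,1,1,1,1).

Boundary ∂_2: C_2 → C_1 sends each 2-simplex [p,q,r] to [q,r] − [p,r] + [p,q]. For instance
  ∂AGM = GM − AM + AG,
  ∂ADG = DG − AG + AD.
The 27×18 boundary matrix has rank 17 and Smith normal form diag(1,1,1,1,1,1,1,1,1,1,1,1,1,1,1,1,1).

From H_k ≅ ker(∂_k) / im(∂_{k+1}) we obtain:

  H_0: rank C_0 − rank ∂_1 = 9 − 8 = 1, and the invariant factors of ∂_1 are all 1, so H_0 = Z.
  H_1: rank ker ∂_1 − rank ∂_2 = (27 − 8) − 17 = 2, and the invariant factors of ∂_2 are all 1, so H_1 = Z^2.
  H_2: rank ker ∂_2 − rank ∂_3 = (18 − 17) − 0 = 1, and there is no ∂_3, so H_2 = Z.

As a check, the Euler characteristic is 9 − 27 + 18 = 0, which agrees with 1 − 2 + 1 = 0.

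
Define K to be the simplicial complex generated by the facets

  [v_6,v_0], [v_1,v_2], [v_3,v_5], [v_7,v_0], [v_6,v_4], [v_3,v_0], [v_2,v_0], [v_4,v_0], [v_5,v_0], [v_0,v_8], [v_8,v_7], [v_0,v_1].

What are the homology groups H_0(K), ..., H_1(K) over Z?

H_0 ≅ Z,  H_1 ≅ Z^4.

K has 9 vertices, 12 edges.
rank ∂_0 = 0, rank ∂_1 = 8 ⇒ b_0 = 9 − 0 − 8 = 1; all invariant factors of ∂_1 are 1 so no torsion. So H_0 = Z.
rank ∂_1 = 8, rank ∂_2 = 0 ⇒ b_1 = 12 − 8 − 0 = 4. So H_1 = Z^4.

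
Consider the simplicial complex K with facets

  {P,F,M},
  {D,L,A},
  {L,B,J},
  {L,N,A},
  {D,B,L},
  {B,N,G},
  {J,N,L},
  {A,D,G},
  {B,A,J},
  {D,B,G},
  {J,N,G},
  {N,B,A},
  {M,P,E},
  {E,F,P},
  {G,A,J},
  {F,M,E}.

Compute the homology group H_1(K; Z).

H_1 ≅ Z/2.

We work with the vertex ordering A < B < D < E < F < G < J < L < M < N < P. The simplices of K, each written with vertices in increasing order, are:

  0-simplices (11): A, B, D, E, F, G, J, L, M, N, P
  1-simplices (24): AB, AD, AG, AJ, AL, AN, BD, BG, BJ, BL, BN, DG, DL, EF, EM, EP, FM, FP, GJ, GN, JL, JN, LN, MP
  2-simplices (16): ABJ, ABN, ADG, ADL, AGJ, ALN, BDG, BDL, BGN, BJL, EFM, EFP, EMP, FMP, GJN, JLN

so the chain groups are C_0 ≅ Z^11, C_1 ≅ Z^24, C_2 ≅ Z^16.

The boundary map ∂_1: C_1 → C_0 is given by ∂[p,q] = [q] − [p]. For instance
  ∂MP = P − M.
The resulting 11×24 matrix has rank 9, and its Smith normal form has invariant factors (1,1,1,1,1,1,1,1,1).

∂_2: C_2 → C_1 maps a triangle to the signed sum of its edges. For instance
  ∂ADL = DL − AL + AD,
  ∂BGN = GN − BN + BG.
As a 24×16 matrix over Z this has rank 15, with invariant factors (1,1,1,1,1,1,1,1,1,1,1,1,1,1,2).

From H_k ≅ ker(∂_k) / im(∂_{k+1}) we obtain:

  H_1: rank ker ∂_1 − rank ∂_2 = (24 − 9) − 15 = 0, and ∂_2 has invariant factor 2 > 1, so H_1 ≅ Z/2.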